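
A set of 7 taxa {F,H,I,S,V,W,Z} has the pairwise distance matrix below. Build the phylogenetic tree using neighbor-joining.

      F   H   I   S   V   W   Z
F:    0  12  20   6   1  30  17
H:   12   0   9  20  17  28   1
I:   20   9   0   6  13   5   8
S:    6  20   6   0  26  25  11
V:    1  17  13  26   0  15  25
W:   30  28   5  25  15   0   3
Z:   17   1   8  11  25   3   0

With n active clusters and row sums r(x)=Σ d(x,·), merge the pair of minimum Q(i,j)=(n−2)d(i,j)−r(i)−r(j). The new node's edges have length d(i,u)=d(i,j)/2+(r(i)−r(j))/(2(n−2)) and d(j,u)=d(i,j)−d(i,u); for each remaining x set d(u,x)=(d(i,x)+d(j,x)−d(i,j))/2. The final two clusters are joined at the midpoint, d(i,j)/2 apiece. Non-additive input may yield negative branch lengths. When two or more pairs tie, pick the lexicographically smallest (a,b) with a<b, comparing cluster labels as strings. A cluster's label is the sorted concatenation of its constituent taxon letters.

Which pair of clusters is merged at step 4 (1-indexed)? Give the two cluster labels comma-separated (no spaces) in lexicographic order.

FHV,WZ

step 1: merge (F,V) at d=1, Q=-178; branch lengths F→-3/5, V→8/5; new cluster FV
  updated: d(FV,H)=14, d(FV,I)=16, d(FV,S)=31/2, d(FV,W)=22, d(FV,Z)=41/2
step 2: merge (W,Z) at d=3, Q=-229/2; branch lengths W→103/16, Z→-55/16; new cluster WZ
  updated: d(FV,WZ)=79/4, d(H,WZ)=13, d(I,WZ)=5, d(S,WZ)=33/2
step 3: merge (FV,H) at d=14, Q=-317/4; branch lengths FV→205/24, H→131/24; new cluster FHV
  updated: d(FHV,I)=11/2, d(FHV,S)=43/4, d(FHV,WZ)=75/8
step 4: merge (FHV,WZ) at d=75/8, Q=-151/4; branch lengths FHV→27/8, WZ→6; new cluster FHVWZ
  updated: d(FHVWZ,I)=9/16, d(FHVWZ,S)=143/16
step 5: merge (FHVWZ,I) at d=9/16, Q=-31/2; branch lengths FHVWZ→7/4, I→-19/16; new cluster FHIVWZ
  updated: d(FHIVWZ,S)=115/16
step 6: merge (FHIVWZ,S) at d=115/16; branch lengths FHIVWZ→115/32, S→115/32; new cluster FHISVWZ
final tree: (((((F:-3/5,V:8/5):205/24,H:131/24):27/8,(W:103/16,Z:-55/16):6):7/4,I:-19/16):115/32,S:115/32)
total length: 281/8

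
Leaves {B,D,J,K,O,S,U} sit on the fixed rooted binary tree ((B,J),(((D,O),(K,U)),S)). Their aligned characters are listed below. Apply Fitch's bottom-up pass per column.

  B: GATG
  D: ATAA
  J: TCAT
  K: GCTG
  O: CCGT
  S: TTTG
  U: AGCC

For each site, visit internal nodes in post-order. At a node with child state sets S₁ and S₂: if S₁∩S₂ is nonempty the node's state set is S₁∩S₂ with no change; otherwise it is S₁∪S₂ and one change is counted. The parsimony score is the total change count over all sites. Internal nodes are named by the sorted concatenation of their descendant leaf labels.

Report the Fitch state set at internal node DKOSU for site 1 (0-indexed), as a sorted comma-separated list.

C,T

site 0, node BJ: B={G} ∪ J={T} → {G,T} (+1)
site 0, node DO: D={A} ∪ O={C} → {A,C} (+1)
site 0, node KU: K={G} ∪ U={A} → {A,G} (+1)
site 0, node DKOU: DO={A,C} ∩ KU={A,G} → {A} (+0)
site 0, node DKOSU: DKOU={A} ∪ S={T} → {A,T} (+1)
site 0, node BDJKOSU: BJ={G,T} ∩ DKOSU={A,T} → {T} (+0)
site 1, node BJ: B={A} ∪ J={C} → {A,C} (+1)
site 1, node DO: D={T} ∪ O={C} → {C,T} (+1)
site 1, node KU: K={C} ∪ U={G} → {C,G} (+1)
site 1, node DKOU: DO={C,T} ∩ KU={C,G} → {C} (+0)
site 1, node DKOSU: DKOU={C} ∪ S={T} → {C,T} (+1)
site 1, node BDJKOSU: BJ={A,C} ∩ DKOSU={C,T} → {C} (+0)
site 2, node BJ: B={T} ∪ J={A} → {A,T} (+1)
site 2, node DO: D={A} ∪ O={G} → {A,G} (+1)
site 2, node KU: K={T} ∪ U={C} → {C,T} (+1)
site 2, node DKOU: DO={A,G} ∪ KU={C,T} → {A,C,G,T} (+1)
site 2, node DKOSU: DKOU={A,C,G,T} ∩ S={T} → {T} (+0)
site 2, node BDJKOSU: BJ={A,T} ∩ DKOSU={T} → {T} (+0)
site 3, node BJ: B={G} ∪ J={T} → {G,T} (+1)
site 3, node DO: D={A} ∪ O={T} → {A,T} (+1)
site 3, node KU: K={G} ∪ U={C} → {C,G} (+1)
site 3, node DKOU: DO={A,T} ∪ KU={C,G} → {A,C,G,T} (+1)
site 3, node DKOSU: DKOU={A,C,G,T} ∩ S={G} → {G} (+0)
site 3, node BDJKOSU: BJ={G,T} ∩ DKOSU={G} → {G} (+0)
per-site changes: [4, 4, 4, 4]; total = 16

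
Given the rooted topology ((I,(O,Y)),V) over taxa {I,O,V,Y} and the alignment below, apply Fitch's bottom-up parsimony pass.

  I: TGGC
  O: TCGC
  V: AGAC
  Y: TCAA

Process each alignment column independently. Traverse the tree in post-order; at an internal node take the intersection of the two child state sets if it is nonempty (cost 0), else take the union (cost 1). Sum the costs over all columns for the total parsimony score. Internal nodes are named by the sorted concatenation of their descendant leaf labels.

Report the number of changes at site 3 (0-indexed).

site 0, node OY: O={T} ∩ Y={T} → {T} (+0)
site 0, node IOY: I={T} ∩ OY={T} → {T} (+0)
site 0, node IOVY: IOY={T} ∪ V={A} → {A,T} (+1)
site 1, node OY: O={C} ∩ Y={C} → {C} (+0)
site 1, node IOY: I={G} ∪ OY={C} → {C,G} (+1)
site 1, node IOVY: IOY={C,G} ∩ V={G} → {G} (+0)
site 2, node OY: O={G} ∪ Y={A} → {A,G} (+1)
site 2, node IOY: I={G} ∩ OY={A,G} → {G} (+0)
site 2, node IOVY: IOY={G} ∪ V={A} → {A,G} (+1)
site 3, node OY: O={C} ∪ Y={A} → {A,C} (+1)
site 3, node IOY: I={C} ∩ OY={A,C} → {C} (+0)
site 3, node IOVY: IOY={C} ∩ V={C} → {C} (+0)
per-site changes: [1, 1, 2, 1]; total = 5

1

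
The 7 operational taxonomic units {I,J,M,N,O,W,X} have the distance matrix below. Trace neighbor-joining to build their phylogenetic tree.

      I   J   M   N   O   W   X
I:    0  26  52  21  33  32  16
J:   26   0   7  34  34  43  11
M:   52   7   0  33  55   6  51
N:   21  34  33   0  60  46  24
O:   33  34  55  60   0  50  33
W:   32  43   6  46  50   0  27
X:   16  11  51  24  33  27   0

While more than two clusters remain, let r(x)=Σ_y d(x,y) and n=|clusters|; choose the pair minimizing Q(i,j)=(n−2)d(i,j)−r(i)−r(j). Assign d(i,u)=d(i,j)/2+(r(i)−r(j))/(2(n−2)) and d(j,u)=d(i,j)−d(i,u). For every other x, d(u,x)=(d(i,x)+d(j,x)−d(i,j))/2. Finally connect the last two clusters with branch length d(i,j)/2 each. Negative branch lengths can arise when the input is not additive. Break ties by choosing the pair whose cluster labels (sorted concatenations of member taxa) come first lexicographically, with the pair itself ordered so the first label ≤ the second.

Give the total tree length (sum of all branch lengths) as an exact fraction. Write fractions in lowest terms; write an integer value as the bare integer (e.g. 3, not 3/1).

iteration 1: select M,W (d=6, Q=-378); attach at lengths (3, 3); label the merged cluster MW
  updated: d(I,MW)=39, d(J,MW)=22, d(MW,N)=73/2, d(MW,O)=99/2, d(MW,X)=36
iteration 2: select I,N (d=21, Q=-453/2); attach at lengths (87/16, 249/16); label the merged cluster IN
  updated: d(IN,J)=39/2, d(IN,MW)=109/4, d(IN,O)=36, d(IN,X)=19/2
iteration 3: select J,MW (d=22, Q=-621/4); attach at lengths (71/24, 457/24); label the merged cluster JMW
  updated: d(IN,JMW)=99/8, d(JMW,O)=123/4, d(JMW,X)=25/2
iteration 4: select IN,X (d=19/2, Q=-751/8); attach at lengths (175/32, 129/32); label the merged cluster INX
  updated: d(INX,JMW)=123/16, d(INX,O)=119/4
iteration 5: select INX,JMW (d=123/16, Q=-1091/16); attach at lengths (107/32, 139/32); label the merged cluster IJMNWX
  updated: d(IJMNWX,O)=845/32
iteration 6: select IJMNWX,O (d=845/32); attach at lengths (845/64, 845/64); label the merged cluster IJMNOWX
final tree: ((((I:87/16,N:249/16):175/32,X:129/32):107/32,(J:71/24,(M:3,W:3):457/24):139/32):845/64,O:845/64)
total length: 2963/32

2963/32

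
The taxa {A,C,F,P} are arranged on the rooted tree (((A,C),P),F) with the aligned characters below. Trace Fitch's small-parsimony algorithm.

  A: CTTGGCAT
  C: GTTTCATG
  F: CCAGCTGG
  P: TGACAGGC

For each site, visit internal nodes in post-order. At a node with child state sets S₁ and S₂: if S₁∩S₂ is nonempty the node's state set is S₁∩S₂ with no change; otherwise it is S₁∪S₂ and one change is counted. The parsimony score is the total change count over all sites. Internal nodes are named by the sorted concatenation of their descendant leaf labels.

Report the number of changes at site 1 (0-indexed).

site 0, node AC: A={C} ∪ C={G} → {C,G} (+1)
site 0, node ACP: AC={C,G} ∪ P={T} → {C,G,T} (+1)
site 0, node ACFP: ACP={C,G,T} ∩ F={C} → {C} (+0)
site 1, node AC: A={T} ∩ C={T} → {T} (+0)
site 1, node ACP: AC={T} ∪ P={G} → {G,T} (+1)
site 1, node ACFP: ACP={G,T} ∪ F={C} → {C,G,T} (+1)
site 2, node AC: A={T} ∩ C={T} → {T} (+0)
site 2, node ACP: AC={T} ∪ P={A} → {A,T} (+1)
site 2, node ACFP: ACP={A,T} ∩ F={A} → {A} (+0)
site 3, node AC: A={G} ∪ C={T} → {G,T} (+1)
site 3, node ACP: AC={G,T} ∪ P={C} → {C,G,T} (+1)
site 3, node ACFP: ACP={C,G,T} ∩ F={G} → {G} (+0)
site 4, node AC: A={G} ∪ C={C} → {C,G} (+1)
site 4, node ACP: AC={C,G} ∪ P={A} → {A,C,G} (+1)
site 4, node ACFP: ACP={A,C,G} ∩ F={C} → {C} (+0)
site 5, node AC: A={C} ∪ C={A} → {A,C} (+1)
site 5, node ACP: AC={A,C} ∪ P={G} → {A,C,G} (+1)
site 5, node ACFP: ACP={A,C,G} ∪ F={T} → {A,C,G,T} (+1)
site 6, node AC: A={A} ∪ C={T} → {A,T} (+1)
site 6, node ACP: AC={A,T} ∪ P={G} → {A,G,T} (+1)
site 6, node ACFP: ACP={A,G,T} ∩ F={G} → {G} (+0)
site 7, node AC: A={T} ∪ C={G} → {G,T} (+1)
site 7, node ACP: AC={G,T} ∪ P={C} → {C,G,T} (+1)
site 7, node ACFP: ACP={C,G,T} ∩ F={G} → {G} (+0)
per-site changes: [2, 2, 1, 2, 2, 3, 2, 2]; total = 16

2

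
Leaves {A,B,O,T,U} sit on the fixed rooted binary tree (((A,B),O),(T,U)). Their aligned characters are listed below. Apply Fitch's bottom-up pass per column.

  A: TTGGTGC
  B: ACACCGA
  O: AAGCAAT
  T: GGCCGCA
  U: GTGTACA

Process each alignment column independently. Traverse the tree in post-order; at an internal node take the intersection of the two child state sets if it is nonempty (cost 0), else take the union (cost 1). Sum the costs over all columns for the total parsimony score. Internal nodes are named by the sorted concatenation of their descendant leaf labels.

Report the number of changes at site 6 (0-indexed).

2

AB@0: {T} ∪ {A} = {A,T} (union, +1)
ABO@0: {A,T} ∩ {A} = {A} (intersection, +0)
TU@0: {G} ∩ {G} = {G} (intersection, +0)
ABOTU@0: {A} ∪ {G} = {A,G} (union, +1)
AB@1: {T} ∪ {C} = {C,T} (union, +1)
ABO@1: {C,T} ∪ {A} = {A,C,T} (union, +1)
TU@1: {G} ∪ {T} = {G,T} (union, +1)
ABOTU@1: {A,C,T} ∩ {G,T} = {T} (intersection, +0)
AB@2: {G} ∪ {A} = {A,G} (union, +1)
ABO@2: {A,G} ∩ {G} = {G} (intersection, +0)
TU@2: {C} ∪ {G} = {C,G} (union, +1)
ABOTU@2: {G} ∩ {C,G} = {G} (intersection, +0)
AB@3: {G} ∪ {C} = {C,G} (union, +1)
ABO@3: {C,G} ∩ {C} = {C} (intersection, +0)
TU@3: {C} ∪ {T} = {C,T} (union, +1)
ABOTU@3: {C} ∩ {C,T} = {C} (intersection, +0)
AB@4: {T} ∪ {C} = {C,T} (union, +1)
ABO@4: {C,T} ∪ {A} = {A,C,T} (union, +1)
TU@4: {G} ∪ {A} = {A,G} (union, +1)
ABOTU@4: {A,C,T} ∩ {A,G} = {A} (intersection, +0)
AB@5: {G} ∩ {G} = {G} (intersection, +0)
ABO@5: {G} ∪ {A} = {A,G} (union, +1)
TU@5: {C} ∩ {C} = {C} (intersection, +0)
ABOTU@5: {A,G} ∪ {C} = {A,C,G} (union, +1)
AB@6: {C} ∪ {A} = {A,C} (union, +1)
ABO@6: {A,C} ∪ {T} = {A,C,T} (union, +1)
TU@6: {A} ∩ {A} = {A} (intersection, +0)
ABOTU@6: {A,C,T} ∩ {A} = {A} (intersection, +0)
per-site changes: [2, 3, 2, 2, 3, 2, 2]; total = 16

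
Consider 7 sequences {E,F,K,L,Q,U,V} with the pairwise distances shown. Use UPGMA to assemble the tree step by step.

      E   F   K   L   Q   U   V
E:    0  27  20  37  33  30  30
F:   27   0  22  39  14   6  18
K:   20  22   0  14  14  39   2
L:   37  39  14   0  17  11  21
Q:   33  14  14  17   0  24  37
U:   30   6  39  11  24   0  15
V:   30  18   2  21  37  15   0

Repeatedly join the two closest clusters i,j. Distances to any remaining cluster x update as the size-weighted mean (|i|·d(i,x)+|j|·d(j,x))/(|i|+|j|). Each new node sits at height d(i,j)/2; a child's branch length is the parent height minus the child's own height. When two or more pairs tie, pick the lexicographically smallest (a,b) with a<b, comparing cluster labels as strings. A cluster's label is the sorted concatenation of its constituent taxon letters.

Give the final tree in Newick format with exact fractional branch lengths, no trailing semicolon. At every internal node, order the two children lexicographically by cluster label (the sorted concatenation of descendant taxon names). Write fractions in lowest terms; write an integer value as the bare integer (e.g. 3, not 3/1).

(E:59/4,((F:3,U:3):67/8,((K:1,V:1):39/4,(L:17/2,Q:17/2):9/4):5/8):27/8)

iteration 1: select K,V (d=2); attach at lengths (1, 1); label the merged cluster KV
  updated: d(E,KV)=25, d(F,KV)=20, d(KV,L)=35/2, d(KV,Q)=51/2, d(KV,U)=27
iteration 2: select F,U (d=6); attach at lengths (3, 3); label the merged cluster FU
  updated: d(E,FU)=57/2, d(FU,KV)=47/2, d(FU,L)=25, d(FU,Q)=19
iteration 3: select L,Q (d=17); attach at lengths (17/2, 17/2); label the merged cluster LQ
  updated: d(E,LQ)=35, d(FU,LQ)=22, d(KV,LQ)=43/2
iteration 4: select KV,LQ (d=43/2); attach at lengths (39/4, 9/4); label the merged cluster KLQV
  updated: d(E,KLQV)=30, d(FU,KLQV)=91/4
iteration 5: select FU,KLQV (d=91/4); attach at lengths (67/8, 5/8); label the merged cluster FKLQUV
  updated: d(E,FKLQUV)=59/2
iteration 6: select E,FKLQUV (d=59/2); attach at lengths (59/4, 27/8); label the merged cluster EFKLQUV
final tree: (E:59/4,((F:3,U:3):67/8,((K:1,V:1):39/4,(L:17/2,Q:17/2):9/4):5/8):27/8)
total length: 513/8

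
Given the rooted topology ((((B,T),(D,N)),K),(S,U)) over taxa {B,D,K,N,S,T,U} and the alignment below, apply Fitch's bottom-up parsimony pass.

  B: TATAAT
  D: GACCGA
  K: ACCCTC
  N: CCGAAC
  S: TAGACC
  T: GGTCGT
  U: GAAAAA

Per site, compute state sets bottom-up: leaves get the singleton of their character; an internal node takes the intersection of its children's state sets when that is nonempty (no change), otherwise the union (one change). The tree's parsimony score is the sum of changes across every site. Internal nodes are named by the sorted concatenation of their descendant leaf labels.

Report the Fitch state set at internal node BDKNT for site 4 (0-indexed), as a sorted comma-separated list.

BT@0: {T} ∪ {G} = {G,T} (union, +1)
DN@0: {G} ∪ {C} = {C,G} (union, +1)
BDNT@0: {G,T} ∩ {C,G} = {G} (intersection, +0)
BDKNT@0: {G} ∪ {A} = {A,G} (union, +1)
SU@0: {T} ∪ {G} = {G,T} (union, +1)
BDKNSTU@0: {A,G} ∩ {G,T} = {G} (intersection, +0)
BT@1: {A} ∪ {G} = {A,G} (union, +1)
DN@1: {A} ∪ {C} = {A,C} (union, +1)
BDNT@1: {A,G} ∩ {A,C} = {A} (intersection, +0)
BDKNT@1: {A} ∪ {C} = {A,C} (union, +1)
SU@1: {A} ∩ {A} = {A} (intersection, +0)
BDKNSTU@1: {A,C} ∩ {A} = {A} (intersection, +0)
BT@2: {T} ∩ {T} = {T} (intersection, +0)
DN@2: {C} ∪ {G} = {C,G} (union, +1)
BDNT@2: {T} ∪ {C,G} = {C,G,T} (union, +1)
BDKNT@2: {C,G,T} ∩ {C} = {C} (intersection, +0)
SU@2: {G} ∪ {A} = {A,G} (union, +1)
BDKNSTU@2: {C} ∪ {A,G} = {A,C,G} (union, +1)
BT@3: {A} ∪ {C} = {A,C} (union, +1)
DN@3: {C} ∪ {A} = {A,C} (union, +1)
BDNT@3: {A,C} ∩ {A,C} = {A,C} (intersection, +0)
BDKNT@3: {A,C} ∩ {C} = {C} (intersection, +0)
SU@3: {A} ∩ {A} = {A} (intersection, +0)
BDKNSTU@3: {C} ∪ {A} = {A,C} (union, +1)
BT@4: {A} ∪ {G} = {A,G} (union, +1)
DN@4: {G} ∪ {A} = {A,G} (union, +1)
BDNT@4: {A,G} ∩ {A,G} = {A,G} (intersection, +0)
BDKNT@4: {A,G} ∪ {T} = {A,G,T} (union, +1)
SU@4: {C} ∪ {A} = {A,C} (union, +1)
BDKNSTU@4: {A,G,T} ∩ {A,C} = {A} (intersection, +0)
BT@5: {T} ∩ {T} = {T} (intersection, +0)
DN@5: {A} ∪ {C} = {A,C} (union, +1)
BDNT@5: {T} ∪ {A,C} = {A,C,T} (union, +1)
BDKNT@5: {A,C,T} ∩ {C} = {C} (intersection, +0)
SU@5: {C} ∪ {A} = {A,C} (union, +1)
BDKNSTU@5: {C} ∩ {A,C} = {C} (intersection, +0)
per-site changes: [4, 3, 4, 3, 4, 3]; total = 21

A,G,T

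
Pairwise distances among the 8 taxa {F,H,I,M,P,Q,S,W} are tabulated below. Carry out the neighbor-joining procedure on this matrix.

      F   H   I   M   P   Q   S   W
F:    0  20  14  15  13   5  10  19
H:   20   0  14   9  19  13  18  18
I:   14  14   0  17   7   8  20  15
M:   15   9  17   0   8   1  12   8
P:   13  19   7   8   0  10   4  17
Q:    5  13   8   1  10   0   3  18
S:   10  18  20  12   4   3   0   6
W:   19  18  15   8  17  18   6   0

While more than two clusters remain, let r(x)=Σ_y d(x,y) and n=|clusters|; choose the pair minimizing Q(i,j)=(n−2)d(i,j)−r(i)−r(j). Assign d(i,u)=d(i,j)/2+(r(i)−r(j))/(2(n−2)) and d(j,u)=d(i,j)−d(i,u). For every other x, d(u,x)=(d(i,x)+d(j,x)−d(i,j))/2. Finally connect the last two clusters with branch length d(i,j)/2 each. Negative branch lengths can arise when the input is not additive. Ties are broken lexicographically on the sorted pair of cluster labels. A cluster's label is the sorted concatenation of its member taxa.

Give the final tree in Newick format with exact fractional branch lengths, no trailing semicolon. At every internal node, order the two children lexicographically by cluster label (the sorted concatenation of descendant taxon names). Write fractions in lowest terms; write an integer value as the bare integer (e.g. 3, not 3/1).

((((F:17/3,Q:-2/3):35/16,(I:9/2,P:5/2):49/16):11/16,(H:65/8,M:7/8):41/16):63/32,(S:2/3,W:16/3):63/32)

iteration 1: select S,W (d=6, Q=-138); attach at lengths (2/3, 16/3); label the merged cluster SW
  updated: d(F,SW)=23/2, d(H,SW)=15, d(I,SW)=29/2, d(M,SW)=7, d(P,SW)=15/2, d(Q,SW)=15/2
iteration 2: select I,P (d=7, Q=-104); attach at lengths (9/2, 5/2); label the merged cluster IP
  updated: d(F,IP)=10, d(H,IP)=13, d(IP,M)=9, d(IP,Q)=11/2, d(IP,SW)=15/2
iteration 3: select H,M (d=9, Q=-75); attach at lengths (65/8, 7/8); label the merged cluster HM
  updated: d(F,HM)=13, d(HM,IP)=13/2, d(HM,Q)=5/2, d(HM,SW)=13/2
iteration 4: select F,Q (d=5, Q=-45); attach at lengths (17/3, -2/3); label the merged cluster FQ
  updated: d(FQ,HM)=21/4, d(FQ,IP)=21/4, d(FQ,SW)=7
iteration 5: select FQ,IP (d=21/4, Q=-105/4); attach at lengths (35/16, 49/16); label the merged cluster FIPQ
  updated: d(FIPQ,HM)=13/4, d(FIPQ,SW)=37/8
iteration 6: select FIPQ,HM (d=13/4, Q=-115/8); attach at lengths (11/16, 41/16); label the merged cluster FHIMPQ
  updated: d(FHIMPQ,SW)=63/16
iteration 7: select FHIMPQ,SW (d=63/16); attach at lengths (63/32, 63/32); label the merged cluster FHIMPQSW
final tree: ((((F:17/3,Q:-2/3):35/16,(I:9/2,P:5/2):49/16):11/16,(H:65/8,M:7/8):41/16):63/32,(S:2/3,W:16/3):63/32)
total length: 631/16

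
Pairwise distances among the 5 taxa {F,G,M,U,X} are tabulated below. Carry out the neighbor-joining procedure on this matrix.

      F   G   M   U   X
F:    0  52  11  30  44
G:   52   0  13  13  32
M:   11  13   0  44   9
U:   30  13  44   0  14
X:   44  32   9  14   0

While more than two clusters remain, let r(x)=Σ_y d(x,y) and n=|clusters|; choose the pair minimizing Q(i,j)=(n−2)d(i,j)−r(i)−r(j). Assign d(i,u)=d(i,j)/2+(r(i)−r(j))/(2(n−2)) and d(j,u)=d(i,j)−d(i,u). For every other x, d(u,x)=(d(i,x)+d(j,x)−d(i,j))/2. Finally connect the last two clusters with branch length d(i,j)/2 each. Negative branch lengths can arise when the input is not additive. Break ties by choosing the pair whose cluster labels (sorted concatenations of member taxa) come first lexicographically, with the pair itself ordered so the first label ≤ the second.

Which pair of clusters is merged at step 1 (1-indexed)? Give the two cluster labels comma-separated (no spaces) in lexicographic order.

step 1: merge (F,M) at d=11, Q=-181; branch lengths F→31/2, M→-9/2; new cluster FM
  updated: d(FM,G)=27, d(FM,U)=63/2, d(FM,X)=21
step 2: merge (FM,X) at d=21, Q=-209/2; branch lengths FM→109/8, X→59/8; new cluster FMX
  updated: d(FMX,G)=19, d(FMX,U)=49/4
step 3: merge (FMX,G) at d=19, Q=-177/4; branch lengths FMX→73/8, G→79/8; new cluster FGMX
  updated: d(FGMX,U)=25/8
step 4: merge (FGMX,U) at d=25/8; branch lengths FGMX→25/16, U→25/16; new cluster FGMUX
final tree: ((((F:31/2,M:-9/2):109/8,X:59/8):73/8,G:79/8):25/16,U:25/16)
total length: 433/8

F,M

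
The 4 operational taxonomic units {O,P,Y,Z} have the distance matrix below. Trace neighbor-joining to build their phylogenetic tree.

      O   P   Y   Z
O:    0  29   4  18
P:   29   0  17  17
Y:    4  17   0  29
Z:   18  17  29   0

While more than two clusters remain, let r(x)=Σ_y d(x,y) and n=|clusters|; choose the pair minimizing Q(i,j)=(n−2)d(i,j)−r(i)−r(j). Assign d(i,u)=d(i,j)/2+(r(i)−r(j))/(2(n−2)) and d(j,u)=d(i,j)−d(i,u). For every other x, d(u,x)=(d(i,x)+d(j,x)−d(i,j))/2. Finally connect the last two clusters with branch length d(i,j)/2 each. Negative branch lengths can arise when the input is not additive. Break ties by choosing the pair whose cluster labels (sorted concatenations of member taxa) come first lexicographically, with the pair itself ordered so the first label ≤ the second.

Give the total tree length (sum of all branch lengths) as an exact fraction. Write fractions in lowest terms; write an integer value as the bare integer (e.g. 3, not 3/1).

iteration 1: select O,Y (d=4, Q=-93); attach at lengths (9/4, 7/4); label the merged cluster OY
  updated: d(OY,P)=21, d(OY,Z)=43/2
iteration 2: select OY,P (d=21, Q=-119/2); attach at lengths (51/4, 33/4); label the merged cluster OPY
  updated: d(OPY,Z)=35/4
iteration 3: select OPY,Z (d=35/4); attach at lengths (35/8, 35/8); label the merged cluster OPYZ
final tree: (((O:9/4,Y:7/4):51/4,P:33/4):35/8,Z:35/8)
total length: 135/4

135/4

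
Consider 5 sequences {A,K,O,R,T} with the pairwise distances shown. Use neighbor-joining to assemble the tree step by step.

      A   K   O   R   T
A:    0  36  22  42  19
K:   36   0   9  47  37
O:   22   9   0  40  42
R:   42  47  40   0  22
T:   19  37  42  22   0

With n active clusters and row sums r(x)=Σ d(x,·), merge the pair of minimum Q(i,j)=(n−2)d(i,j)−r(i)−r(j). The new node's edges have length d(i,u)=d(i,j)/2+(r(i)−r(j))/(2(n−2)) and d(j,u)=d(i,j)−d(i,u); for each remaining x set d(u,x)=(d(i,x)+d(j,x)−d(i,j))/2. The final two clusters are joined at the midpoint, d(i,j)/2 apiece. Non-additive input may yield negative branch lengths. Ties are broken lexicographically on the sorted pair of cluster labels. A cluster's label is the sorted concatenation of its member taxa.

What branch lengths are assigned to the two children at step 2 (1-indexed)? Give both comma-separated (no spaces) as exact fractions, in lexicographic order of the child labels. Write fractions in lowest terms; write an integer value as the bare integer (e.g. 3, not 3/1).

1. join K+O (d=9, Q=-215) ⇒ KO; edges |K|=43/6, |O|=11/6
  updated: d(A,KO)=49/2, d(KO,R)=39, d(KO,T)=35
2. join A+KO (d=49/2, Q=-135) ⇒ AKO; edges |A|=9, |KO|=31/2
  updated: d(AKO,R)=113/4, d(AKO,T)=59/4
3. join AKO+R (d=113/4, Q=-65) ⇒ AKOR; edges |AKO|=21/2, |R|=71/4
  updated: d(AKOR,T)=17/4
4. join AKOR+T (d=17/4) ⇒ AKORT; edges |AKOR|=17/8, |T|=17/8
final tree: (((A:9,(K:43/6,O:11/6):31/2):21/2,R:71/4):17/8,T:17/8)
total length: 66

9,31/2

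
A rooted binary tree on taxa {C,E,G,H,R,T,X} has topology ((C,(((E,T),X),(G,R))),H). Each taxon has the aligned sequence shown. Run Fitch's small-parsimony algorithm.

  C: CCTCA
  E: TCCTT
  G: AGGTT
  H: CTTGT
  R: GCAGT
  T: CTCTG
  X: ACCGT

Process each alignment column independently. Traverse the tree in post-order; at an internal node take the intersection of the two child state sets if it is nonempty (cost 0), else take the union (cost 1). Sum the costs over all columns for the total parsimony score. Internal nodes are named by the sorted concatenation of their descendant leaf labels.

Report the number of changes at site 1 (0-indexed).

3

[col 0] ET: children E:{T}, T:{C} ∪→ {C,T}; cost 1
[col 0] ETX: children ET:{C,T}, X:{A} ∪→ {A,C,T}; cost 1
[col 0] GR: children G:{A}, R:{G} ∪→ {A,G}; cost 1
[col 0] EGRTX: children ETX:{A,C,T}, GR:{A,G} ∩→ {A}; cost 0
[col 0] CEGRTX: children C:{C}, EGRTX:{A} ∪→ {A,C}; cost 1
[col 0] CEGHRTX: children CEGRTX:{A,C}, H:{C} ∩→ {C}; cost 0
[col 1] ET: children E:{C}, T:{T} ∪→ {C,T}; cost 1
[col 1] ETX: children ET:{C,T}, X:{C} ∩→ {C}; cost 0
[col 1] GR: children G:{G}, R:{C} ∪→ {C,G}; cost 1
[col 1] EGRTX: children ETX:{C}, GR:{C,G} ∩→ {C}; cost 0
[col 1] CEGRTX: children C:{C}, EGRTX:{C} ∩→ {C}; cost 0
[col 1] CEGHRTX: children CEGRTX:{C}, H:{T} ∪→ {C,T}; cost 1
[col 2] ET: children E:{C}, T:{C} ∩→ {C}; cost 0
[col 2] ETX: children ET:{C}, X:{C} ∩→ {C}; cost 0
[col 2] GR: children G:{G}, R:{A} ∪→ {A,G}; cost 1
[col 2] EGRTX: children ETX:{C}, GR:{A,G} ∪→ {A,C,G}; cost 1
[col 2] CEGRTX: children C:{T}, EGRTX:{A,C,G} ∪→ {A,C,G,T}; cost 1
[col 2] CEGHRTX: children CEGRTX:{A,C,G,T}, H:{T} ∩→ {T}; cost 0
[col 3] ET: children E:{T}, T:{T} ∩→ {T}; cost 0
[col 3] ETX: children ET:{T}, X:{G} ∪→ {G,T}; cost 1
[col 3] GR: children G:{T}, R:{G} ∪→ {G,T}; cost 1
[col 3] EGRTX: children ETX:{G,T}, GR:{G,T} ∩→ {G,T}; cost 0
[col 3] CEGRTX: children C:{C}, EGRTX:{G,T} ∪→ {C,G,T}; cost 1
[col 3] CEGHRTX: children CEGRTX:{C,G,T}, H:{G} ∩→ {G}; cost 0
[col 4] ET: children E:{T}, T:{G} ∪→ {G,T}; cost 1
[col 4] ETX: children ET:{G,T}, X:{T} ∩→ {T}; cost 0
[col 4] GR: children G:{T}, R:{T} ∩→ {T}; cost 0
[col 4] EGRTX: children ETX:{T}, GR:{T} ∩→ {T}; cost 0
[col 4] CEGRTX: children C:{A}, EGRTX:{T} ∪→ {A,T}; cost 1
[col 4] CEGHRTX: children CEGRTX:{A,T}, H:{T} ∩→ {T}; cost 0
per-site changes: [4, 3, 3, 3, 2]; total = 15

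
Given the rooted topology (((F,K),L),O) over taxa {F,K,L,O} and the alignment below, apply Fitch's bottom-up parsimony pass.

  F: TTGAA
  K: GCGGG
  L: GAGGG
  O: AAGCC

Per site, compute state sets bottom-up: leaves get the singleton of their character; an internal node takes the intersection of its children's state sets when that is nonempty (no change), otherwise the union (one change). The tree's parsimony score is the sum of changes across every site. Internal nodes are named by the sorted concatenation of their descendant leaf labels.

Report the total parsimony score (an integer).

[col 0] FK: children F:{T}, K:{G} ∪→ {G,T}; cost 1
[col 0] FKL: children FK:{G,T}, L:{G} ∩→ {G}; cost 0
[col 0] FKLO: children FKL:{G}, O:{A} ∪→ {A,G}; cost 1
[col 1] FK: children F:{T}, K:{C} ∪→ {C,T}; cost 1
[col 1] FKL: children FK:{C,T}, L:{A} ∪→ {A,C,T}; cost 1
[col 1] FKLO: children FKL:{A,C,T}, O:{A} ∩→ {A}; cost 0
[col 2] FK: children F:{G}, K:{G} ∩→ {G}; cost 0
[col 2] FKL: children FK:{G}, L:{G} ∩→ {G}; cost 0
[col 2] FKLO: children FKL:{G}, O:{G} ∩→ {G}; cost 0
[col 3] FK: children F:{A}, K:{G} ∪→ {A,G}; cost 1
[col 3] FKL: children FK:{A,G}, L:{G} ∩→ {G}; cost 0
[col 3] FKLO: children FKL:{G}, O:{C} ∪→ {C,G}; cost 1
[col 4] FK: children F:{A}, K:{G} ∪→ {A,G}; cost 1
[col 4] FKL: children FK:{A,G}, L:{G} ∩→ {G}; cost 0
[col 4] FKLO: children FKL:{G}, O:{C} ∪→ {C,G}; cost 1
per-site changes: [2, 2, 0, 2, 2]; total = 8

8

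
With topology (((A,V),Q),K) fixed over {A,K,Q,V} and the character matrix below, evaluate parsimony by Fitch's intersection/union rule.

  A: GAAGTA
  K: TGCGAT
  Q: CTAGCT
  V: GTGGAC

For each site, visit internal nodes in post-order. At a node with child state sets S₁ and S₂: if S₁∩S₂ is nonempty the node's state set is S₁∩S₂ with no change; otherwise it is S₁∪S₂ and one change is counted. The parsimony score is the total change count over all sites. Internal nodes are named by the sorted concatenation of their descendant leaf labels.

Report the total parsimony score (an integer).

10

[col 0] AV: children A:{G}, V:{G} ∩→ {G}; cost 0
[col 0] AQV: children AV:{G}, Q:{C} ∪→ {C,G}; cost 1
[col 0] AKQV: children AQV:{C,G}, K:{T} ∪→ {C,G,T}; cost 1
[col 1] AV: children A:{A}, V:{T} ∪→ {A,T}; cost 1
[col 1] AQV: children AV:{A,T}, Q:{T} ∩→ {T}; cost 0
[col 1] AKQV: children AQV:{T}, K:{G} ∪→ {G,T}; cost 1
[col 2] AV: children A:{A}, V:{G} ∪→ {A,G}; cost 1
[col 2] AQV: children AV:{A,G}, Q:{A} ∩→ {A}; cost 0
[col 2] AKQV: children AQV:{A}, K:{C} ∪→ {A,C}; cost 1
[col 3] AV: children A:{G}, V:{G} ∩→ {G}; cost 0
[col 3] AQV: children AV:{G}, Q:{G} ∩→ {G}; cost 0
[col 3] AKQV: children AQV:{G}, K:{G} ∩→ {G}; cost 0
[col 4] AV: children A:{T}, V:{A} ∪→ {A,T}; cost 1
[col 4] AQV: children AV:{A,T}, Q:{C} ∪→ {A,C,T}; cost 1
[col 4] AKQV: children AQV:{A,C,T}, K:{A} ∩→ {A}; cost 0
[col 5] AV: children A:{A}, V:{C} ∪→ {A,C}; cost 1
[col 5] AQV: children AV:{A,C}, Q:{T} ∪→ {A,C,T}; cost 1
[col 5] AKQV: children AQV:{A,C,T}, K:{T} ∩→ {T}; cost 0
per-site changes: [2, 2, 2, 0, 2, 2]; total = 10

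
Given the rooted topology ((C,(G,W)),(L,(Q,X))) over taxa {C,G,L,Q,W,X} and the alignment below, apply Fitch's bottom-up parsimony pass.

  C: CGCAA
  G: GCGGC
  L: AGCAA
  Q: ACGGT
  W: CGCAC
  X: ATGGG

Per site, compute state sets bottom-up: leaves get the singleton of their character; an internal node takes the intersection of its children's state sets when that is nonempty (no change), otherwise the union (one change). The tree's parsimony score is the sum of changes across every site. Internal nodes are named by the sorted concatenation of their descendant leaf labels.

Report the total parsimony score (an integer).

12

site 0, node GW: G={G} ∪ W={C} → {C,G} (+1)
site 0, node CGW: C={C} ∩ GW={C,G} → {C} (+0)
site 0, node QX: Q={A} ∩ X={A} → {A} (+0)
site 0, node LQX: L={A} ∩ QX={A} → {A} (+0)
site 0, node CGLQWX: CGW={C} ∪ LQX={A} → {A,C} (+1)
site 1, node GW: G={C} ∪ W={G} → {C,G} (+1)
site 1, node CGW: C={G} ∩ GW={C,G} → {G} (+0)
site 1, node QX: Q={C} ∪ X={T} → {C,T} (+1)
site 1, node LQX: L={G} ∪ QX={C,T} → {C,G,T} (+1)
site 1, node CGLQWX: CGW={G} ∩ LQX={C,G,T} → {G} (+0)
site 2, node GW: G={G} ∪ W={C} → {C,G} (+1)
site 2, node CGW: C={C} ∩ GW={C,G} → {C} (+0)
site 2, node QX: Q={G} ∩ X={G} → {G} (+0)
site 2, node LQX: L={C} ∪ QX={G} → {C,G} (+1)
site 2, node CGLQWX: CGW={C} ∩ LQX={C,G} → {C} (+0)
site 3, node GW: G={G} ∪ W={A} → {A,G} (+1)
site 3, node CGW: C={A} ∩ GW={A,G} → {A} (+0)
site 3, node QX: Q={G} ∩ X={G} → {G} (+0)
site 3, node LQX: L={A} ∪ QX={G} → {A,G} (+1)
site 3, node CGLQWX: CGW={A} ∩ LQX={A,G} → {A} (+0)
site 4, node GW: G={C} ∩ W={C} → {C} (+0)
site 4, node CGW: C={A} ∪ GW={C} → {A,C} (+1)
site 4, node QX: Q={T} ∪ X={G} → {G,T} (+1)
site 4, node LQX: L={A} ∪ QX={G,T} → {A,G,T} (+1)
site 4, node CGLQWX: CGW={A,C} ∩ LQX={A,G,T} → {A} (+0)
per-site changes: [2, 3, 2, 2, 3]; total = 12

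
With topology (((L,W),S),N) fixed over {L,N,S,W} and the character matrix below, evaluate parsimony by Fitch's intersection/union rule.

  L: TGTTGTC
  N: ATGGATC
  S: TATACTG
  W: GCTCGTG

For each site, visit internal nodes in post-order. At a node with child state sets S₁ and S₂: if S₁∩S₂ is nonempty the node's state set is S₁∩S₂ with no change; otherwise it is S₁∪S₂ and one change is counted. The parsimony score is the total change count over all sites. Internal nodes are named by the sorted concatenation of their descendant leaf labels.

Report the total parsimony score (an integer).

13

LW@0: {T} ∪ {G} = {G,T} (union, +1)
LSW@0: {G,T} ∩ {T} = {T} (intersection, +0)
LNSW@0: {T} ∪ {A} = {A,T} (union, +1)
LW@1: {G} ∪ {C} = {C,G} (union, +1)
LSW@1: {C,G} ∪ {A} = {A,C,G} (union, +1)
LNSW@1: {A,C,G} ∪ {T} = {A,C,G,T} (union, +1)
LW@2: {T} ∩ {T} = {T} (intersection, +0)
LSW@2: {T} ∩ {T} = {T} (intersection, +0)
LNSW@2: {T} ∪ {G} = {G,T} (union, +1)
LW@3: {T} ∪ {C} = {C,T} (union, +1)
LSW@3: {C,T} ∪ {A} = {A,C,T} (union, +1)
LNSW@3: {A,C,T} ∪ {G} = {A,C,G,T} (union, +1)
LW@4: {G} ∩ {G} = {G} (intersection, +0)
LSW@4: {G} ∪ {C} = {C,G} (union, +1)
LNSW@4: {C,G} ∪ {A} = {A,C,G} (union, +1)
LW@5: {T} ∩ {T} = {T} (intersection, +0)
LSW@5: {T} ∩ {T} = {T} (intersection, +0)
LNSW@5: {T} ∩ {T} = {T} (intersection, +0)
LW@6: {C} ∪ {G} = {C,G} (union, +1)
LSW@6: {C,G} ∩ {G} = {G} (intersection, +0)
LNSW@6: {G} ∪ {C} = {C,G} (union, +1)
per-site changes: [2, 3, 1, 3, 2, 0, 2]; total = 13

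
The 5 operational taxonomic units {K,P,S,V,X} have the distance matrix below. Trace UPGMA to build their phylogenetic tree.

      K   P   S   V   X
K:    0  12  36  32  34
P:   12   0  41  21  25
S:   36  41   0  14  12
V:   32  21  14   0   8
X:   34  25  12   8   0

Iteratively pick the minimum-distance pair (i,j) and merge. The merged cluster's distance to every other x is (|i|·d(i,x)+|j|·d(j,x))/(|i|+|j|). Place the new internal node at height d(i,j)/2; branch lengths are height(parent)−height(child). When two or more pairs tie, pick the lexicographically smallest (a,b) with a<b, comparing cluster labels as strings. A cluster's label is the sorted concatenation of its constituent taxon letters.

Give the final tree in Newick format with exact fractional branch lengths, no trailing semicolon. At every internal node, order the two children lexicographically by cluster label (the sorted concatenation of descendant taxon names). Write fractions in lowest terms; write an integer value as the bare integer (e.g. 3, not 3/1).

step 1: merge (V,X) at d=8; branch lengths V→4, X→4; new cluster VX
  updated: d(K,VX)=33, d(P,VX)=23, d(S,VX)=13
step 2: merge (K,P) at d=12; branch lengths K→6, P→6; new cluster KP
  updated: d(KP,S)=77/2, d(KP,VX)=28
step 3: merge (S,VX) at d=13; branch lengths S→13/2, VX→5/2; new cluster SVX
  updated: d(KP,SVX)=63/2
step 4: merge (KP,SVX) at d=63/2; branch lengths KP→39/4, SVX→37/4; new cluster KPSVX
final tree: ((K:6,P:6):39/4,(S:13/2,(V:4,X:4):5/2):37/4)
total length: 48

((K:6,P:6):39/4,(S:13/2,(V:4,X:4):5/2):37/4)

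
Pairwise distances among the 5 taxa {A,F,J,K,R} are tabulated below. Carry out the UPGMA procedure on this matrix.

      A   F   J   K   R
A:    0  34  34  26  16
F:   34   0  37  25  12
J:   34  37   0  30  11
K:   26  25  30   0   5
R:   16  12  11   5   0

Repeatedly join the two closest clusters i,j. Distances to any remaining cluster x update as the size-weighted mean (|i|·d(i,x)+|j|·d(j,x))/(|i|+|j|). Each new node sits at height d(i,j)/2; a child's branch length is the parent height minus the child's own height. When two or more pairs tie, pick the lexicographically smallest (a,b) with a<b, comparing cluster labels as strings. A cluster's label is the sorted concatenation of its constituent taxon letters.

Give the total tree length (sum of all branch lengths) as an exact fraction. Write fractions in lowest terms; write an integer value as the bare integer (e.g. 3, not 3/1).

step 1: merge (K,R) at d=5; branch lengths K→5/2, R→5/2; new cluster KR
  updated: d(A,KR)=21, d(F,KR)=37/2, d(J,KR)=41/2
step 2: merge (F,KR) at d=37/2; branch lengths F→37/4, KR→27/4; new cluster FKR
  updated: d(A,FKR)=76/3, d(FKR,J)=26
step 3: merge (A,FKR) at d=76/3; branch lengths A→38/3, FKR→41/12; new cluster AFKR
  updated: d(AFKR,J)=28
step 4: merge (AFKR,J) at d=28; branch lengths AFKR→4/3, J→14; new cluster AFJKR
final tree: ((A:38/3,(F:37/4,(K:5/2,R:5/2):27/4):41/12):4/3,J:14)
total length: 629/12

629/12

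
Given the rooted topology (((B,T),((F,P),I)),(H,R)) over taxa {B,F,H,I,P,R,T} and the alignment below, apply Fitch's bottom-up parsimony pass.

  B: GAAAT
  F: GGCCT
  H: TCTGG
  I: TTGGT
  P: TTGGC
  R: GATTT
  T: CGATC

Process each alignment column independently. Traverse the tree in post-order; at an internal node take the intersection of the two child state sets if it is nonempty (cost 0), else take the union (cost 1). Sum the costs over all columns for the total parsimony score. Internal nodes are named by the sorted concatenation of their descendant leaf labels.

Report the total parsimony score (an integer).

18

site 0, node BT: B={G} ∪ T={C} → {C,G} (+1)
site 0, node FP: F={G} ∪ P={T} → {G,T} (+1)
site 0, node FIP: FP={G,T} ∩ I={T} → {T} (+0)
site 0, node BFIPT: BT={C,G} ∪ FIP={T} → {C,G,T} (+1)
site 0, node HR: H={T} ∪ R={G} → {G,T} (+1)
site 0, node BFHIPRT: BFIPT={C,G,T} ∩ HR={G,T} → {G,T} (+0)
site 1, node BT: B={A} ∪ T={G} → {A,G} (+1)
site 1, node FP: F={G} ∪ P={T} → {G,T} (+1)
site 1, node FIP: FP={G,T} ∩ I={T} → {T} (+0)
site 1, node BFIPT: BT={A,G} ∪ FIP={T} → {A,G,T} (+1)
site 1, node HR: H={C} ∪ R={A} → {A,C} (+1)
site 1, node BFHIPRT: BFIPT={A,G,T} ∩ HR={A,C} → {A} (+0)
site 2, node BT: B={A} ∩ T={A} → {A} (+0)
site 2, node FP: F={C} ∪ P={G} → {C,G} (+1)
site 2, node FIP: FP={C,G} ∩ I={G} → {G} (+0)
site 2, node BFIPT: BT={A} ∪ FIP={G} → {A,G} (+1)
site 2, node HR: H={T} ∩ R={T} → {T} (+0)
site 2, node BFHIPRT: BFIPT={A,G} ∪ HR={T} → {A,G,T} (+1)
site 3, node BT: B={A} ∪ T={T} → {A,T} (+1)
site 3, node FP: F={C} ∪ P={G} → {C,G} (+1)
site 3, node FIP: FP={C,G} ∩ I={G} → {G} (+0)
site 3, node BFIPT: BT={A,T} ∪ FIP={G} → {A,G,T} (+1)
site 3, node HR: H={G} ∪ R={T} → {G,T} (+1)
site 3, node BFHIPRT: BFIPT={A,G,T} ∩ HR={G,T} → {G,T} (+0)
site 4, node BT: B={T} ∪ T={C} → {C,T} (+1)
site 4, node FP: F={T} ∪ P={C} → {C,T} (+1)
site 4, node FIP: FP={C,T} ∩ I={T} → {T} (+0)
site 4, node BFIPT: BT={C,T} ∩ FIP={T} → {T} (+0)
site 4, node HR: H={G} ∪ R={T} → {G,T} (+1)
site 4, node BFHIPRT: BFIPT={T} ∩ HR={G,T} → {T} (+0)
per-site changes: [4, 4, 3, 4, 3]; total = 18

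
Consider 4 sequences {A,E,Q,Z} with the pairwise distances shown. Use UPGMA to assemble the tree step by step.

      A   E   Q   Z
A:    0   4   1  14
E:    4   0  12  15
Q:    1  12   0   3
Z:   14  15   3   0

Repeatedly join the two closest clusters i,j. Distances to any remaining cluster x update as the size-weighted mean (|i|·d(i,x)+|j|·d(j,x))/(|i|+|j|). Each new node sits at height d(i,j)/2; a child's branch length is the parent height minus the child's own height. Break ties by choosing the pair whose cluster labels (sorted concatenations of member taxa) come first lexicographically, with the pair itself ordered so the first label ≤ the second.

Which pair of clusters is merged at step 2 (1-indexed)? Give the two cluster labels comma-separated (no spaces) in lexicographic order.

AQ,E

iteration 1: select A,Q (d=1); attach at lengths (1/2, 1/2); label the merged cluster AQ
  updated: d(AQ,E)=8, d(AQ,Z)=17/2
iteration 2: select AQ,E (d=8); attach at lengths (7/2, 4); label the merged cluster AEQ
  updated: d(AEQ,Z)=32/3
iteration 3: select AEQ,Z (d=32/3); attach at lengths (4/3, 16/3); label the merged cluster AEQZ
final tree: (((A:1/2,Q:1/2):7/2,E:4):4/3,Z:16/3)
total length: 91/6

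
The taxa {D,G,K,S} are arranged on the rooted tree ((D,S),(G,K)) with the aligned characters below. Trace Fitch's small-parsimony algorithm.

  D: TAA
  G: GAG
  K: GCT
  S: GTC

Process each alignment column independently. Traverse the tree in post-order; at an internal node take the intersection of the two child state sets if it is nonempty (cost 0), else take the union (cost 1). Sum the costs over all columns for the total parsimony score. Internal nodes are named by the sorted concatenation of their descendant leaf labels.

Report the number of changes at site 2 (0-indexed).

[col 0] DS: children D:{T}, S:{G} ∪→ {G,T}; cost 1
[col 0] GK: children G:{G}, K:{G} ∩→ {G}; cost 0
[col 0] DGKS: children DS:{G,T}, GK:{G} ∩→ {G}; cost 0
[col 1] DS: children D:{A}, S:{T} ∪→ {A,T}; cost 1
[col 1] GK: children G:{A}, K:{C} ∪→ {A,C}; cost 1
[col 1] DGKS: children DS:{A,T}, GK:{A,C} ∩→ {A}; cost 0
[col 2] DS: children D:{A}, S:{C} ∪→ {A,C}; cost 1
[col 2] GK: children G:{G}, K:{T} ∪→ {G,T}; cost 1
[col 2] DGKS: children DS:{A,C}, GK:{G,T} ∪→ {A,C,G,T}; cost 1
per-site changes: [1, 2, 3]; total = 6

3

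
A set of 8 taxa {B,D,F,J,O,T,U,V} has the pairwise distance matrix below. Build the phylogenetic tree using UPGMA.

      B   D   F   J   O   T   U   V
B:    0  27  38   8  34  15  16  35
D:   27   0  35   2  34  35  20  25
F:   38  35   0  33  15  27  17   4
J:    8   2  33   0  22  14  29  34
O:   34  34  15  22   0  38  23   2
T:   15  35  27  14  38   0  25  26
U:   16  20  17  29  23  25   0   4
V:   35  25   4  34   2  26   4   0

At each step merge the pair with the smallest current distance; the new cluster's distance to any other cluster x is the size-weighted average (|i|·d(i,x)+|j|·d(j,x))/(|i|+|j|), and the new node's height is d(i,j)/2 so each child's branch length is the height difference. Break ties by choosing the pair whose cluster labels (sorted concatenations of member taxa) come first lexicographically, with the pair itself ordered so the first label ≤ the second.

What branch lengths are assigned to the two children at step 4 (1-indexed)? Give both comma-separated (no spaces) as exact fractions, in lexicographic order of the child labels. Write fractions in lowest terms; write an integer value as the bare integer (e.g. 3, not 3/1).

31/12,22/3

iteration 1: select D,J (d=2); attach at lengths (1, 1); label the merged cluster DJ
  updated: d(B,DJ)=35/2, d(DJ,F)=34, d(DJ,O)=28, d(DJ,T)=49/2, d(DJ,U)=49/2, d(DJ,V)=59/2
iteration 2: select O,V (d=2); attach at lengths (1, 1); label the merged cluster OV
  updated: d(B,OV)=69/2, d(DJ,OV)=115/4, d(F,OV)=19/2, d(OV,T)=32, d(OV,U)=27/2
iteration 3: select F,OV (d=19/2); attach at lengths (19/4, 15/4); label the merged cluster FOV
  updated: d(B,FOV)=107/3, d(DJ,FOV)=61/2, d(FOV,T)=91/3, d(FOV,U)=44/3
iteration 4: select FOV,U (d=44/3); attach at lengths (31/12, 22/3); label the merged cluster FOUV
  updated: d(B,FOUV)=123/4, d(DJ,FOUV)=29, d(FOUV,T)=29
iteration 5: select B,T (d=15); attach at lengths (15/2, 15/2); label the merged cluster BT
  updated: d(BT,DJ)=21, d(BT,FOUV)=239/8
iteration 6: select BT,DJ (d=21); attach at lengths (3, 19/2); label the merged cluster BDJT
  updated: d(BDJT,FOUV)=471/16
iteration 7: select BDJT,FOUV (d=471/16); attach at lengths (135/32, 709/96); label the merged cluster BDFJOTUV
final tree: (((B:15/2,T:15/2):3,(D:1,J:1):19/2):135/32,((F:19/4,(O:1,V:1):15/4):31/12,U:22/3):709/96)
total length: 2953/48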